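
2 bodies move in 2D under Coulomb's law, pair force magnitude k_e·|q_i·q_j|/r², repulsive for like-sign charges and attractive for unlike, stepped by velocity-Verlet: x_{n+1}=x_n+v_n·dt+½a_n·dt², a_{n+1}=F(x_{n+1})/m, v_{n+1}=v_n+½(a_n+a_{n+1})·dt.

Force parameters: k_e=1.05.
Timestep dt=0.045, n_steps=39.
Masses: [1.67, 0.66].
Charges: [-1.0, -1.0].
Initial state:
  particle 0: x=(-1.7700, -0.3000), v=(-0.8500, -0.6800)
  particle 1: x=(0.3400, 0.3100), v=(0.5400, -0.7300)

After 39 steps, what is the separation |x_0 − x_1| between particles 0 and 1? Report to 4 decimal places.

4.9873

step 0: x0=(-1.7700, -0.3000) x1=(0.3400, 0.3100)
step 1: x0=(-1.8084, -0.3306) x1=(0.3646, 0.2772)
step 2: x0=(-1.8470, -0.3613) x1=(0.3899, 0.2447)
step 3: x0=(-1.8858, -0.3921) x1=(0.4157, 0.2122)
step 4: x0=(-1.9249, -0.4229) x1=(0.4420, 0.1799)
step 5: x0=(-1.9642, -0.4538) x1=(0.4689, 0.1478)
step 6: x0=(-2.0036, -0.4847) x1=(0.4963, 0.1158)
step 7: x0=(-2.0433, -0.5157) x1=(0.5241, 0.0838)
step 8: x0=(-2.0831, -0.5467) x1=(0.5524, 0.0520)
step 9: x0=(-2.1231, -0.5778) x1=(0.5812, 0.0203)
step 10: x0=(-2.1633, -0.6088) x1=(0.6103, -0.0113)
step 11: x0=(-2.2036, -0.6400) x1=(0.6399, -0.0428)
step 12: x0=(-2.2441, -0.6711) x1=(0.6698, -0.0743)
step 13: x0=(-2.2847, -0.7023) x1=(0.7000, -0.1057)
step 14: x0=(-2.3254, -0.7335) x1=(0.7306, -0.1370)
step 15: x0=(-2.3663, -0.7647) x1=(0.7616, -0.1683)
step 16: x0=(-2.4073, -0.7960) x1=(0.7928, -0.1994)
step 17: x0=(-2.4484, -0.8273) x1=(0.8244, -0.2306)
step 18: x0=(-2.4896, -0.8586) x1=(0.8562, -0.2617)
step 19: x0=(-2.5310, -0.8899) x1=(0.8883, -0.2927)
step 20: x0=(-2.5724, -0.9212) x1=(0.9207, -0.3237)
step 21: x0=(-2.6140, -0.9526) x1=(0.9533, -0.3546)
step 22: x0=(-2.6556, -0.9839) x1=(0.9862, -0.3856)
step 23: x0=(-2.6973, -1.0153) x1=(1.0193, -0.4164)
step 24: x0=(-2.7391, -1.0467) x1=(1.0526, -0.4473)
step 25: x0=(-2.7810, -1.0781) x1=(1.0861, -0.4781)
step 26: x0=(-2.8230, -1.1095) x1=(1.1199, -0.5088)
step 27: x0=(-2.8651, -1.1410) x1=(1.1538, -0.5396)
step 28: x0=(-2.9072, -1.1724) x1=(1.1880, -0.5703)
step 29: x0=(-2.9494, -1.2039) x1=(1.2223, -0.6009)
step 30: x0=(-2.9917, -1.2353) x1=(1.2568, -0.6316)
step 31: x0=(-3.0341, -1.2668) x1=(1.2915, -0.6622)
step 32: x0=(-3.0765, -1.2983) x1=(1.3263, -0.6928)
step 33: x0=(-3.1190, -1.3298) x1=(1.3613, -0.7234)
step 34: x0=(-3.1615, -1.3613) x1=(1.3965, -0.7540)
step 35: x0=(-3.2041, -1.3928) x1=(1.4318, -0.7845)
step 36: x0=(-3.2468, -1.4243) x1=(1.4673, -0.8150)
step 37: x0=(-3.2895, -1.4559) x1=(1.5029, -0.8456)
step 38: x0=(-3.3323, -1.4874) x1=(1.5386, -0.8760)
step 39: x0=(-3.3751, -1.5189) x1=(1.5745, -0.9065)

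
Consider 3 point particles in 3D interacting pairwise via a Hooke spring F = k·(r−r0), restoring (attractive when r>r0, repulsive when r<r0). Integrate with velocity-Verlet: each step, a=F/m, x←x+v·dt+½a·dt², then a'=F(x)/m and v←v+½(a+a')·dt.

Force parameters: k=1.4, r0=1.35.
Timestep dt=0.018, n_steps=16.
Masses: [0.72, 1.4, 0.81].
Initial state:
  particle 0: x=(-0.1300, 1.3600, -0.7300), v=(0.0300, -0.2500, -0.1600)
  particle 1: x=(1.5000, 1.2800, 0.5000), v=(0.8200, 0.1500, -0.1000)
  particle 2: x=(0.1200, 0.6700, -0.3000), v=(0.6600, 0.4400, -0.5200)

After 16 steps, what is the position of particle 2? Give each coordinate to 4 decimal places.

step 0: x0=(-0.1300, 1.3600, -0.7300) x1=(1.5000, 1.2800, 0.5000) x2=(0.1200, 0.6700, -0.3000)
step 1: x0=(-0.1293, 1.3556, -0.7328) x1=(1.5146, 1.2827, 0.4981) x2=(0.1320, 0.6778, -0.3092)
step 2: x0=(-0.1284, 1.3515, -0.7356) x1=(1.5290, 1.2853, 0.4960) x2=(0.1443, 0.6855, -0.3182)
step 3: x0=(-0.1272, 1.3476, -0.7382) x1=(1.5430, 1.2880, 0.4937) x2=(0.1568, 0.6930, -0.3270)
step 4: x0=(-0.1258, 1.3439, -0.7407) x1=(1.5568, 1.2905, 0.4913) x2=(0.1696, 0.7004, -0.3355)
step 5: x0=(-0.1241, 1.3406, -0.7431) x1=(1.5703, 1.2931, 0.4886) x2=(0.1826, 0.7076, -0.3438)
step 6: x0=(-0.1222, 1.3374, -0.7454) x1=(1.5835, 1.2956, 0.4857) x2=(0.1959, 0.7146, -0.3518)
step 7: x0=(-0.1200, 1.3346, -0.7476) x1=(1.5964, 1.2981, 0.4826) x2=(0.2096, 0.7215, -0.3596)
step 8: x0=(-0.1176, 1.3319, -0.7497) x1=(1.6090, 1.3005, 0.4793) x2=(0.2235, 0.7282, -0.3671)
step 9: x0=(-0.1149, 1.3296, -0.7516) x1=(1.6213, 1.3029, 0.4759) x2=(0.2377, 0.7347, -0.3743)
step 10: x0=(-0.1120, 1.3275, -0.7535) x1=(1.6333, 1.3053, 0.4722) x2=(0.2523, 0.7411, -0.3813)
step 11: x0=(-0.1088, 1.3257, -0.7552) x1=(1.6450, 1.3076, 0.4683) x2=(0.2671, 0.7472, -0.3881)
step 12: x0=(-0.1054, 1.3241, -0.7568) x1=(1.6564, 1.3099, 0.4642) x2=(0.2823, 0.7533, -0.3946)
step 13: x0=(-0.1018, 1.3228, -0.7584) x1=(1.6675, 1.3122, 0.4599) x2=(0.2978, 0.7591, -0.4009)
step 14: x0=(-0.0980, 1.3217, -0.7597) x1=(1.6783, 1.3144, 0.4554) x2=(0.3136, 0.7648, -0.4069)
step 15: x0=(-0.0939, 1.3210, -0.7610) x1=(1.6888, 1.3166, 0.4507) x2=(0.3297, 0.7703, -0.4126)
step 16: x0=(-0.0896, 1.3204, -0.7622) x1=(1.6989, 1.3187, 0.4457) x2=(0.3462, 0.7757, -0.4181)

(0.3462, 0.7757, -0.4181)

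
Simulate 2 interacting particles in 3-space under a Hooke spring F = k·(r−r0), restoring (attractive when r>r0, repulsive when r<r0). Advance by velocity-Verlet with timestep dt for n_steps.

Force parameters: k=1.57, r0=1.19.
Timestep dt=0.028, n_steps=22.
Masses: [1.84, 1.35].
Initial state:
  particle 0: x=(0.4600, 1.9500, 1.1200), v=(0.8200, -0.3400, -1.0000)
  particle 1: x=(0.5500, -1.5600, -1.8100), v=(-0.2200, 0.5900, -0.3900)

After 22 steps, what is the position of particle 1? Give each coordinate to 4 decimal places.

(0.4326, -0.6983, -1.6293)

step 0: x0=(0.4600, 1.9500, 1.1200) x1=(0.5500, -1.5600, -1.8100)
step 1: x0=(0.4830, 1.9396, 1.0913) x1=(0.5438, -1.5423, -1.8199)
step 2: x0=(0.5060, 1.9275, 1.0611) x1=(0.5376, -1.5223, -1.8279)
step 3: x0=(0.5290, 1.9137, 1.0295) x1=(0.5313, -1.4999, -1.8339)
step 4: x0=(0.5521, 1.8982, 0.9965) x1=(0.5251, -1.4752, -1.8381)
step 5: x0=(0.5751, 1.8811, 0.9622) x1=(0.5188, -1.4484, -1.8403)
step 6: x0=(0.5981, 1.8624, 0.9264) x1=(0.5126, -1.4193, -1.8407)
step 7: x0=(0.6210, 1.8420, 0.8894) x1=(0.5065, -1.3880, -1.8392)
step 8: x0=(0.6439, 1.8201, 0.8510) x1=(0.5004, -1.3546, -1.8360)
step 9: x0=(0.6667, 1.7967, 0.8113) x1=(0.4945, -1.3192, -1.8310)
step 10: x0=(0.6895, 1.7719, 0.7704) x1=(0.4886, -1.2818, -1.8243)
step 11: x0=(0.7121, 1.7455, 0.7283) x1=(0.4829, -1.2423, -1.8160)
step 12: x0=(0.7346, 1.7178, 0.6849) x1=(0.4773, -1.2010, -1.8060)
step 13: x0=(0.7571, 1.6888, 0.6404) x1=(0.4718, -1.1579, -1.7945)
step 14: x0=(0.7794, 1.6584, 0.5949) x1=(0.4666, -1.1130, -1.7814)
step 15: x0=(0.8015, 1.6268, 0.5482) x1=(0.4615, -1.0663, -1.7669)
step 16: x0=(0.8235, 1.5940, 0.5005) x1=(0.4567, -1.0181, -1.7510)
step 17: x0=(0.8453, 1.5600, 0.4518) x1=(0.4521, -0.9682, -1.7337)
step 18: x0=(0.8670, 1.5250, 0.4022) x1=(0.4477, -0.9169, -1.7151)
step 19: x0=(0.8885, 1.4889, 0.3516) x1=(0.4435, -0.8642, -1.6953)
step 20: x0=(0.9098, 1.4518, 0.3003) x1=(0.4396, -0.8101, -1.6744)
step 21: x0=(0.9309, 1.4138, 0.2481) x1=(0.4360, -0.7548, -1.6523)
step 22: x0=(0.9518, 1.3750, 0.1951) x1=(0.4326, -0.6983, -1.6293)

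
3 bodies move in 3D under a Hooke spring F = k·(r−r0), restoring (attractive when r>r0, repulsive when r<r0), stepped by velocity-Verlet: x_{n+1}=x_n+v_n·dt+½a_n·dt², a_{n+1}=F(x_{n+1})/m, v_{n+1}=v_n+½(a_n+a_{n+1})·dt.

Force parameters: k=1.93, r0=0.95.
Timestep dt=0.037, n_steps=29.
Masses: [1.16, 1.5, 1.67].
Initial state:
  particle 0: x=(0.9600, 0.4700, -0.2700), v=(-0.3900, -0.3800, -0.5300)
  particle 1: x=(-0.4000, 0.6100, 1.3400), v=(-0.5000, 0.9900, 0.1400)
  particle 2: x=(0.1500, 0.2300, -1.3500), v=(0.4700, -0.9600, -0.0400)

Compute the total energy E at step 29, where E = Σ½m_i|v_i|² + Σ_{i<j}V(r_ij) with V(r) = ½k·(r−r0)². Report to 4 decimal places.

6.9032

step 0: x0=(0.9600, 0.4700, -0.2700) x1=(-0.4000, 0.6100, 1.3400) x2=(0.1500, 0.2300, -1.3500)
step 1: x0=(0.9444, 0.4559, -0.2890) x1=(-0.4175, 0.6463, 1.3428) x2=(0.1673, 0.1947, -1.3498)
step 2: x0=(0.9266, 0.4420, -0.3066) x1=(-0.4330, 0.6820, 1.3410) x2=(0.1843, 0.1601, -1.3463)
step 3: x0=(0.9066, 0.4281, -0.3228) x1=(-0.4465, 0.7168, 1.3343) x2=(0.2011, 0.1261, -1.3396)
step 4: x0=(0.8845, 0.4144, -0.3374) x1=(-0.4579, 0.7506, 1.3229) x2=(0.2174, 0.0928, -1.3296)
step 5: x0=(0.8603, 0.4010, -0.3505) x1=(-0.4671, 0.7833, 1.3068) x2=(0.2333, 0.0603, -1.3165)
step 6: x0=(0.8341, 0.3879, -0.3619) x1=(-0.4742, 0.8148, 1.2860) x2=(0.2486, 0.0288, -1.3004)
step 7: x0=(0.8060, 0.3752, -0.3716) x1=(-0.4792, 0.8449, 1.2606) x2=(0.2634, -0.0019, -1.2812)
step 8: x0=(0.7761, 0.3630, -0.3796) x1=(-0.4821, 0.8737, 1.2306) x2=(0.2775, -0.0316, -1.2592)
step 9: x0=(0.7445, 0.3513, -0.3858) x1=(-0.4829, 0.9008, 1.1962) x2=(0.2909, -0.0603, -1.2344)
step 10: x0=(0.7113, 0.3402, -0.3902) x1=(-0.4816, 0.9264, 1.1575) x2=(0.3036, -0.0879, -1.2071)
step 11: x0=(0.6765, 0.3297, -0.3928) x1=(-0.4784, 0.9502, 1.1146) x2=(0.3155, -0.1144, -1.1772)
step 12: x0=(0.6404, 0.3200, -0.3937) x1=(-0.4731, 0.9723, 1.0678) x2=(0.3267, -0.1399, -1.1449)
step 13: x0=(0.6030, 0.3111, -0.3929) x1=(-0.4660, 0.9926, 1.0171) x2=(0.3370, -0.1642, -1.1105)
step 14: x0=(0.5644, 0.3029, -0.3903) x1=(-0.4570, 1.0109, 0.9629) x2=(0.3465, -0.1874, -1.0740)
step 15: x0=(0.5247, 0.2957, -0.3862) x1=(-0.4463, 1.0274, 0.9053) x2=(0.3552, -0.2096, -1.0356)
step 16: x0=(0.4840, 0.2894, -0.3804) x1=(-0.4339, 1.0419, 0.8445) x2=(0.3631, -0.2306, -0.9954)
step 17: x0=(0.4425, 0.2840, -0.3732) x1=(-0.4200, 1.0545, 0.7809) x2=(0.3701, -0.2506, -0.9537)
step 18: x0=(0.4002, 0.2796, -0.3647) x1=(-0.4046, 1.0651, 0.7146) x2=(0.3765, -0.2695, -0.9106)
step 19: x0=(0.3571, 0.2762, -0.3549) x1=(-0.3878, 1.0739, 0.6459) x2=(0.3821, -0.2874, -0.8661)
step 20: x0=(0.3135, 0.2738, -0.3439) x1=(-0.3698, 1.0808, 0.5751) x2=(0.3870, -0.3043, -0.8206)
step 21: x0=(0.2693, 0.2723, -0.3321) x1=(-0.3508, 1.0859, 0.5024) x2=(0.3913, -0.3203, -0.7740)
step 22: x0=(0.2246, 0.2717, -0.3194) x1=(-0.3307, 1.0893, 0.4281) x2=(0.3950, -0.3353, -0.7265)
step 23: x0=(0.1795, 0.2719, -0.3061) x1=(-0.3097, 1.0911, 0.3524) x2=(0.3982, -0.3494, -0.6782)
step 24: x0=(0.1341, 0.2728, -0.2923) x1=(-0.2879, 1.0913, 0.2756) x2=(0.4010, -0.3626, -0.6293)
step 25: x0=(0.0885, 0.2742, -0.2781) x1=(-0.2655, 1.0901, 0.1979) x2=(0.4033, -0.3749, -0.5798)
step 26: x0=(0.0426, 0.2761, -0.2638) x1=(-0.2424, 1.0876, 0.1196) x2=(0.4052, -0.3864, -0.5298)
step 27: x0=(-0.0034, 0.2783, -0.2493) x1=(-0.2189, 1.0840, 0.0407) x2=(0.4067, -0.3970, -0.4794)
step 28: x0=(-0.0495, 0.2805, -0.2348) x1=(-0.1949, 1.0793, -0.0386) x2=(0.4080, -0.4067, -0.4288)
step 29: x0=(-0.0957, 0.2827, -0.2204) x1=(-0.1705, 1.0737, -0.1181) x2=(0.4089, -0.4156, -0.3779)
step 0 velocities: v0=(-0.3900, -0.3800, -0.5300) v1=(-0.5000, 0.9900, 0.1400) v2=(0.4700, -0.9600, -0.0400)
step 0: KE=2.2275, PE=4.6774, E=6.9049
step 29 velocities: v0=(-1.2495, 0.0564, 0.3913) v1=(0.6653, -0.1626, -2.1506) v2=(0.0203, -0.2279, 1.3775)
step 29: KE=6.4446, PE=0.4586, E=6.9032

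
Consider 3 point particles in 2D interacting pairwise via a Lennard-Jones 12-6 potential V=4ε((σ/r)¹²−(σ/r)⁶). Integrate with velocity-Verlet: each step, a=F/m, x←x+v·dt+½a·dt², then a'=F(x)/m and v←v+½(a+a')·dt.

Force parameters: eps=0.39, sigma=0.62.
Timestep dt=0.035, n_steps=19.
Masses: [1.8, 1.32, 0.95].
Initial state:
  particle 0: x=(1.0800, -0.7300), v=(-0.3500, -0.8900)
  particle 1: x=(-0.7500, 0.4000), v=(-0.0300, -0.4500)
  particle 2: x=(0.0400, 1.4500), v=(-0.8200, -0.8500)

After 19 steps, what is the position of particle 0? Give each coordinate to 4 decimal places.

(0.8469, -1.3216)

step 0: x0=(1.0800, -0.7300) x1=(-0.7500, 0.4000) x2=(0.0400, 1.4500)
step 1: x0=(1.0677, -0.7611) x1=(-0.7510, 0.3843) x2=(0.0113, 1.4202)
step 2: x0=(1.0555, -0.7923) x1=(-0.7520, 0.3686) x2=(-0.0175, 1.3903)
step 3: x0=(1.0432, -0.8234) x1=(-0.7529, 0.3530) x2=(-0.0464, 1.3603)
step 4: x0=(1.0310, -0.8546) x1=(-0.7538, 0.3376) x2=(-0.0754, 1.3302)
step 5: x0=(1.0187, -0.8857) x1=(-0.7546, 0.3222) x2=(-0.1044, 1.2999)
step 6: x0=(1.0065, -0.9169) x1=(-0.7552, 0.3069) x2=(-0.1336, 1.2695)
step 7: x0=(0.9942, -0.9480) x1=(-0.7558, 0.2918) x2=(-0.1629, 1.2388)
step 8: x0=(0.9819, -0.9791) x1=(-0.7563, 0.2769) x2=(-0.1924, 1.2079)
step 9: x0=(0.9697, -1.0103) x1=(-0.7566, 0.2622) x2=(-0.2221, 1.1767)
step 10: x0=(0.9574, -1.0414) x1=(-0.7568, 0.2477) x2=(-0.2519, 1.1451)
step 11: x0=(0.9451, -1.0726) x1=(-0.7568, 0.2336) x2=(-0.2820, 1.1131)
step 12: x0=(0.9329, -1.1037) x1=(-0.7566, 0.2198) x2=(-0.3125, 1.0805)
step 13: x0=(0.9206, -1.1348) x1=(-0.7562, 0.2066) x2=(-0.3432, 1.0473)
step 14: x0=(0.9083, -1.1659) x1=(-0.7554, 0.1939) x2=(-0.3743, 1.0133)
step 15: x0=(0.8961, -1.1971) x1=(-0.7544, 0.1819) x2=(-0.4059, 0.9782)
step 16: x0=(0.8838, -1.2282) x1=(-0.7529, 0.1708) x2=(-0.4381, 0.9420)
step 17: x0=(0.8715, -1.2593) x1=(-0.7510, 0.1608) x2=(-0.4708, 0.9042)
step 18: x0=(0.8592, -1.2904) x1=(-0.7486, 0.1520) x2=(-0.5043, 0.8647)
step 19: x0=(0.8469, -1.3216) x1=(-0.7458, 0.1446) x2=(-0.5383, 0.8233)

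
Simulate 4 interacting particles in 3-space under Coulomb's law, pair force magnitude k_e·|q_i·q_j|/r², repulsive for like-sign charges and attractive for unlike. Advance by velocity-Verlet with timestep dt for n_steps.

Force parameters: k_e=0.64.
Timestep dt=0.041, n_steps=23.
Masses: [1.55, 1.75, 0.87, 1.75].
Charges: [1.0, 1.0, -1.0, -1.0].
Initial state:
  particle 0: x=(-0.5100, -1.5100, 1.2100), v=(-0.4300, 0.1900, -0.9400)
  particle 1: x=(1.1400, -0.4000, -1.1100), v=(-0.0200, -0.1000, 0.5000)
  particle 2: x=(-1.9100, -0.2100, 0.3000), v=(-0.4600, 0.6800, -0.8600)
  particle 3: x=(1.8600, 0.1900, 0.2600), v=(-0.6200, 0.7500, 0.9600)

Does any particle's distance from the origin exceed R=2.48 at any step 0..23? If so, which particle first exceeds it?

no

step 0: x0=(-0.5100, -1.5100, 1.2100) x1=(1.1400, -0.4000, -1.1100) x2=(-1.9100, -0.2100, 0.3000) x3=(1.8600, 0.1900, 0.2600)
step 1: x0=(-0.5277, -1.5022, 1.1714) x1=(1.1392, -0.4040, -1.0894) x2=(-1.9288, -0.1822, 0.2648) x3=(1.8345, 0.2207, 0.2993)
step 2: x0=(-0.5454, -1.4942, 1.1329) x1=(1.1385, -0.4080, -1.0687) x2=(-1.9473, -0.1546, 0.2296) x3=(1.8090, 0.2513, 0.3384)
step 3: x0=(-0.5633, -1.4861, 1.0942) x1=(1.1379, -0.4118, -1.0478) x2=(-1.9657, -0.1272, 0.1945) x3=(1.7833, 0.2817, 0.3773)
step 4: x0=(-0.5812, -1.4780, 1.0556) x1=(1.1373, -0.4155, -1.0268) x2=(-1.9839, -0.1000, 0.1595) x3=(1.7575, 0.3121, 0.4161)
step 5: x0=(-0.5992, -1.4697, 1.0170) x1=(1.1369, -0.4191, -1.0056) x2=(-2.0019, -0.0729, 0.1246) x3=(1.7317, 0.3423, 0.4548)
step 6: x0=(-0.6173, -1.4613, 0.9783) x1=(1.1364, -0.4226, -0.9843) x2=(-2.0197, -0.0461, 0.0897) x3=(1.7058, 0.3724, 0.4933)
step 7: x0=(-0.6355, -1.4528, 0.9396) x1=(1.1361, -0.4259, -0.9629) x2=(-2.0373, -0.0194, 0.0549) x3=(1.6798, 0.4024, 0.5316)
step 8: x0=(-0.6538, -1.4442, 0.9009) x1=(1.1357, -0.4291, -0.9414) x2=(-2.0548, 0.0070, 0.0201) x3=(1.6537, 0.4322, 0.5698)
step 9: x0=(-0.6722, -1.4354, 0.8622) x1=(1.1355, -0.4322, -0.9197) x2=(-2.0720, 0.0333, -0.0146) x3=(1.6276, 0.4619, 0.6079)
step 10: x0=(-0.6906, -1.4266, 0.8235) x1=(1.1353, -0.4352, -0.8979) x2=(-2.0891, 0.0594, -0.0493) x3=(1.6014, 0.4915, 0.6458)
step 11: x0=(-0.7092, -1.4177, 0.7848) x1=(1.1351, -0.4381, -0.8760) x2=(-2.1060, 0.0853, -0.0839) x3=(1.5752, 0.5210, 0.6836)
step 12: x0=(-0.7278, -1.4086, 0.7461) x1=(1.1350, -0.4408, -0.8541) x2=(-2.1228, 0.1110, -0.1184) x3=(1.5489, 0.5503, 0.7212)
step 13: x0=(-0.7466, -1.3995, 0.7075) x1=(1.1350, -0.4434, -0.8320) x2=(-2.1393, 0.1365, -0.1529) x3=(1.5226, 0.5795, 0.7588)
step 14: x0=(-0.7654, -1.3902, 0.6688) x1=(1.1349, -0.4458, -0.8098) x2=(-2.1557, 0.1618, -0.1873) x3=(1.4962, 0.6086, 0.7962)
step 15: x0=(-0.7844, -1.3808, 0.6301) x1=(1.1350, -0.4481, -0.7875) x2=(-2.1719, 0.1869, -0.2217) x3=(1.4698, 0.6376, 0.8334)
step 16: x0=(-0.8034, -1.3714, 0.5915) x1=(1.1351, -0.4503, -0.7652) x2=(-2.1879, 0.2118, -0.2560) x3=(1.4433, 0.6664, 0.8706)
step 17: x0=(-0.8226, -1.3618, 0.5528) x1=(1.1352, -0.4524, -0.7428) x2=(-2.2038, 0.2365, -0.2903) x3=(1.4168, 0.6951, 0.9076)
step 18: x0=(-0.8419, -1.3521, 0.5142) x1=(1.1353, -0.4543, -0.7203) x2=(-2.2195, 0.2610, -0.3246) x3=(1.3903, 0.7237, 0.9445)
step 19: x0=(-0.8613, -1.3423, 0.4756) x1=(1.1356, -0.4562, -0.6977) x2=(-2.2351, 0.2853, -0.3588) x3=(1.3638, 0.7522, 0.9813)
step 20: x0=(-0.8808, -1.3324, 0.4370) x1=(1.1358, -0.4578, -0.6750) x2=(-2.2504, 0.3094, -0.3929) x3=(1.3372, 0.7805, 1.0180)
step 21: x0=(-0.9004, -1.3224, 0.3984) x1=(1.1361, -0.4594, -0.6523) x2=(-2.2656, 0.3333, -0.4270) x3=(1.3106, 0.8087, 1.0546)
step 22: x0=(-0.9202, -1.3123, 0.3599) x1=(1.1365, -0.4608, -0.6295) x2=(-2.2807, 0.3570, -0.4610) x3=(1.2840, 0.8368, 1.0911)
step 23: x0=(-0.9401, -1.3021, 0.3213) x1=(1.1369, -0.4621, -0.6066) x2=(-2.2956, 0.3805, -0.4950) x3=(1.2574, 0.8648, 1.1275)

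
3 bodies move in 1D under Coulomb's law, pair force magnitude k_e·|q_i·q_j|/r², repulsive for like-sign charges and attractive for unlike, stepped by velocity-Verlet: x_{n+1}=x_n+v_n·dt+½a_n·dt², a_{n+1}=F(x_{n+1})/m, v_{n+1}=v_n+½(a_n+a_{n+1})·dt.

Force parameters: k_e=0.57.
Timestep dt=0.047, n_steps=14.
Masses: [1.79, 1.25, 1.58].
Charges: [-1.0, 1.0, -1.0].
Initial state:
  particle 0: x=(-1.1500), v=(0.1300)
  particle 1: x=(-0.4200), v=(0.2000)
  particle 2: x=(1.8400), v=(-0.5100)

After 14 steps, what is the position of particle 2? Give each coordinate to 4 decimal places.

(1.4970)

step 0: x0=(-1.1500) x1=(-0.4200) x2=(1.8400)
step 1: x0=(-1.1433) x1=(-0.4114) x2=(1.8160)
step 2: x0=(-1.1353) x1=(-0.4046) x2=(1.7919)
step 3: x0=(-1.1261) x1=(-0.3994) x2=(1.7678)
step 4: x0=(-1.1157) x1=(-0.3959) x2=(1.7436)
step 5: x0=(-1.1039) x1=(-0.3941) x2=(1.7193)
step 6: x0=(-1.0909) x1=(-0.3941) x2=(1.6949)
step 7: x0=(-1.0765) x1=(-0.3959) x2=(1.6704)
step 8: x0=(-1.0607) x1=(-0.3997) x2=(1.6459)
step 9: x0=(-1.0434) x1=(-0.4055) x2=(1.6213)
step 10: x0=(-1.0244) x1=(-0.4136) x2=(1.5966)
step 11: x0=(-1.0037) x1=(-0.4241) x2=(1.5718)
step 12: x0=(-0.9810) x1=(-0.4374) x2=(1.5469)
step 13: x0=(-0.9560) x1=(-0.4538) x2=(1.5220)
step 14: x0=(-0.9283) x1=(-0.4740) x2=(1.4970)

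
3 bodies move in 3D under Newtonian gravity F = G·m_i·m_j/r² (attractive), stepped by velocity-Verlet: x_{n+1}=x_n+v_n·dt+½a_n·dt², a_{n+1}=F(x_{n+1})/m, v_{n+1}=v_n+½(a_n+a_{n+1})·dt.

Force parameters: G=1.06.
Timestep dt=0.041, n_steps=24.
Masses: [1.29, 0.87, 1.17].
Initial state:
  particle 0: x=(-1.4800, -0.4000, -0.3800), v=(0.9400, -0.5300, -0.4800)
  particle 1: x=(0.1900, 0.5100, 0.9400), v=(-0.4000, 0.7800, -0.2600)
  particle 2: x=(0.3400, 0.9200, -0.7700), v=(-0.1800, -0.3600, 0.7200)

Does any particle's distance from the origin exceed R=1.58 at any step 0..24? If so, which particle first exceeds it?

no

step 0: x0=(-1.4800, -0.4000, -0.3800) x1=(0.1900, 0.5100, 0.9400) x2=(0.3400, 0.9200, -0.7700)
step 1: x0=(-1.4412, -0.4216, -0.3996) x1=(0.1735, 0.5420, 0.9289) x2=(0.3324, 0.9051, -0.7402)
step 2: x0=(-1.4019, -0.4427, -0.4192) x1=(0.1567, 0.5739, 0.9168) x2=(0.3244, 0.8897, -0.7098)
step 3: x0=(-1.3620, -0.4635, -0.4386) x1=(0.1397, 0.6058, 0.9038) x2=(0.3160, 0.8740, -0.6788)
step 4: x0=(-1.3216, -0.4839, -0.4579) x1=(0.1225, 0.6376, 0.8897) x2=(0.3072, 0.8579, -0.6472)
step 5: x0=(-1.2806, -0.5039, -0.4770) x1=(0.1052, 0.6693, 0.8746) x2=(0.2978, 0.8413, -0.6149)
step 6: x0=(-1.2391, -0.5233, -0.4960) x1=(0.0876, 0.7009, 0.8582) x2=(0.2880, 0.8244, -0.5819)
step 7: x0=(-1.1970, -0.5423, -0.5148) x1=(0.0700, 0.7323, 0.8406) x2=(0.2777, 0.8070, -0.5482)
step 8: x0=(-1.1544, -0.5607, -0.5335) x1=(0.0522, 0.7636, 0.8217) x2=(0.2668, 0.7892, -0.5136)
step 9: x0=(-1.1112, -0.5786, -0.5520) x1=(0.0344, 0.7945, 0.8014) x2=(0.2553, 0.7709, -0.4783)
step 10: x0=(-1.0674, -0.5959, -0.5702) x1=(0.0165, 0.8252, 0.7796) x2=(0.2433, 0.7523, -0.4420)
step 11: x0=(-1.0231, -0.6126, -0.5883) x1=(-0.0013, 0.8555, 0.7562) x2=(0.2306, 0.7332, -0.4049)
step 12: x0=(-0.9783, -0.6287, -0.6061) x1=(-0.0191, 0.8854, 0.7311) x2=(0.2173, 0.7137, -0.3667)
step 13: x0=(-0.9328, -0.6440, -0.6236) x1=(-0.0367, 0.9147, 0.7042) x2=(0.2032, 0.6940, -0.3275)
step 14: x0=(-0.8869, -0.6587, -0.6408) x1=(-0.0541, 0.9433, 0.6753) x2=(0.1884, 0.6739, -0.2871)
step 15: x0=(-0.8404, -0.6726, -0.6577) x1=(-0.0712, 0.9711, 0.6443) x2=(0.1728, 0.6537, -0.2455)
step 16: x0=(-0.7934, -0.6857, -0.6743) x1=(-0.0879, 0.9978, 0.6110) x2=(0.1563, 0.6333, -0.2026)
step 17: x0=(-0.7459, -0.6981, -0.6905) x1=(-0.1041, 1.0232, 0.5753) x2=(0.1389, 0.6131, -0.1583)
step 18: x0=(-0.6978, -0.7096, -0.7062) x1=(-0.1197, 1.0470, 0.5370) x2=(0.1204, 0.5932, -0.1126)
step 19: x0=(-0.6494, -0.7203, -0.7215) x1=(-0.1345, 1.0687, 0.4961) x2=(0.1009, 0.5738, -0.0654)
step 20: x0=(-0.6005, -0.7300, -0.7364) x1=(-0.1485, 1.0879, 0.4526) x2=(0.0803, 0.5554, -0.0167)
step 21: x0=(-0.5512, -0.7389, -0.7507) x1=(-0.1613, 1.1041, 0.4064) x2=(0.0584, 0.5382, 0.0333)
step 22: x0=(-0.5015, -0.7469, -0.7644) x1=(-0.1730, 1.1166, 0.3578) x2=(0.0353, 0.5228, 0.0844)
step 23: x0=(-0.4516, -0.7541, -0.7776) x1=(-0.1834, 1.1249, 0.3072) x2=(0.0109, 0.5095, 0.1365)
step 24: x0=(-0.4013, -0.7603, -0.7902) x1=(-0.1925, 1.1284, 0.2552) x2=(-0.0148, 0.4988, 0.1889)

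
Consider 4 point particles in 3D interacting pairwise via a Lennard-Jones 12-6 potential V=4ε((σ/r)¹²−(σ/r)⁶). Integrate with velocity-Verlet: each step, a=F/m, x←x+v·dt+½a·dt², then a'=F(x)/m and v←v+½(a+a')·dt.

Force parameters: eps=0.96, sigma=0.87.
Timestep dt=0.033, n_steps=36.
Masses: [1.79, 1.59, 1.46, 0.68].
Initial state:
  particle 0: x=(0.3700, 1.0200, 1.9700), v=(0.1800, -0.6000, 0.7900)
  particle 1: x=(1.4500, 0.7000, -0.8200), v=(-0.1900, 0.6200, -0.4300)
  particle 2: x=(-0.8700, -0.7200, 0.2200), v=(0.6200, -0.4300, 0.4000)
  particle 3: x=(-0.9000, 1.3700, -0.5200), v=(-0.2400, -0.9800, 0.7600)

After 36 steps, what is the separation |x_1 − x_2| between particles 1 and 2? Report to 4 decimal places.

step 0: x0=(0.3700, 1.0200, 1.9700) x1=(1.4500, 0.7000, -0.8200) x2=(-0.8700, -0.7200, 0.2200) x3=(-0.9000, 1.3700, -0.5200)
step 1: x0=(0.3759, 1.0002, 1.9961) x1=(1.4437, 0.7205, -0.8342) x2=(-0.8495, -0.7342, 0.2332) x3=(-0.9079, 1.3376, -0.4949)
step 2: x0=(0.3819, 0.9804, 2.0221) x1=(1.4374, 0.7409, -0.8484) x2=(-0.8291, -0.7483, 0.2464) x3=(-0.9158, 1.3052, -0.4698)
step 3: x0=(0.3878, 0.9606, 2.0482) x1=(1.4311, 0.7614, -0.8625) x2=(-0.8086, -0.7624, 0.2596) x3=(-0.9236, 1.2727, -0.4446)
step 4: x0=(0.3937, 0.9408, 2.0742) x1=(1.4248, 0.7819, -0.8767) x2=(-0.7881, -0.7765, 0.2727) x3=(-0.9314, 1.2401, -0.4195)
step 5: x0=(0.3997, 0.9210, 2.1002) x1=(1.4184, 0.8023, -0.8909) x2=(-0.7676, -0.7905, 0.2859) x3=(-0.9391, 1.2074, -0.3943)
step 6: x0=(0.4056, 0.9011, 2.1263) x1=(1.4121, 0.8228, -0.9050) x2=(-0.7472, -0.8045, 0.2991) x3=(-0.9469, 1.1746, -0.3690)
step 7: x0=(0.4115, 0.8813, 2.1523) x1=(1.4057, 0.8432, -0.9192) x2=(-0.7267, -0.8184, 0.3122) x3=(-0.9545, 1.1418, -0.3438)
step 8: x0=(0.4174, 0.8615, 2.1783) x1=(1.3993, 0.8637, -0.9333) x2=(-0.7062, -0.8323, 0.3253) x3=(-0.9622, 1.1089, -0.3185)
step 9: x0=(0.4233, 0.8417, 2.2043) x1=(1.3929, 0.8842, -0.9475) x2=(-0.6857, -0.8462, 0.3384) x3=(-0.9697, 1.0758, -0.2931)
step 10: x0=(0.4292, 0.8219, 2.2303) x1=(1.3865, 0.9046, -0.9616) x2=(-0.6652, -0.8600, 0.3516) x3=(-0.9773, 1.0427, -0.2678)
step 11: x0=(0.4351, 0.8020, 2.2562) x1=(1.3801, 0.9251, -0.9757) x2=(-0.6447, -0.8737, 0.3646) x3=(-0.9847, 1.0094, -0.2424)
step 12: x0=(0.4410, 0.7822, 2.2822) x1=(1.3736, 0.9456, -0.9898) x2=(-0.6243, -0.8874, 0.3777) x3=(-0.9922, 0.9761, -0.2169)
step 13: x0=(0.4469, 0.7624, 2.3082) x1=(1.3672, 0.9660, -1.0040) x2=(-0.6038, -0.9010, 0.3908) x3=(-0.9995, 0.9426, -0.1915)
step 14: x0=(0.4528, 0.7425, 2.3341) x1=(1.3607, 0.9865, -1.0181) x2=(-0.5834, -0.9145, 0.4038) x3=(-1.0069, 0.9090, -0.1659)
step 15: x0=(0.4587, 0.7227, 2.3601) x1=(1.3542, 1.0069, -1.0322) x2=(-0.5629, -0.9280, 0.4169) x3=(-1.0141, 0.8752, -0.1404)
step 16: x0=(0.4646, 0.7028, 2.3860) x1=(1.3477, 1.0274, -1.0463) x2=(-0.5425, -0.9414, 0.4299) x3=(-1.0213, 0.8414, -0.1148)
step 17: x0=(0.4705, 0.6830, 2.4119) x1=(1.3412, 1.0478, -1.0604) x2=(-0.5220, -0.9548, 0.4429) x3=(-1.0285, 0.8073, -0.0892)
step 18: x0=(0.4764, 0.6631, 2.4379) x1=(1.3347, 1.0683, -1.0744) x2=(-0.5016, -0.9680, 0.4559) x3=(-1.0355, 0.7731, -0.0635)
step 19: x0=(0.4822, 0.6433, 2.4638) x1=(1.3282, 1.0887, -1.0885) x2=(-0.4813, -0.9812, 0.4688) x3=(-1.0425, 0.7388, -0.0377)
step 20: x0=(0.4881, 0.6234, 2.4897) x1=(1.3216, 1.1092, -1.1026) x2=(-0.4609, -0.9943, 0.4818) x3=(-1.0494, 0.7043, -0.0119)
step 21: x0=(0.4940, 0.6036, 2.5156) x1=(1.3151, 1.1296, -1.1167) x2=(-0.4406, -1.0073, 0.4947) x3=(-1.0562, 0.6696, 0.0139)
step 22: x0=(0.4999, 0.5837, 2.5415) x1=(1.3085, 1.1501, -1.1307) x2=(-0.4203, -1.0202, 0.5076) x3=(-1.0630, 0.6347, 0.0398)
step 23: x0=(0.5057, 0.5639, 2.5674) x1=(1.3020, 1.1705, -1.1448) x2=(-0.4000, -1.0330, 0.5205) x3=(-1.0696, 0.5996, 0.0658)
step 24: x0=(0.5116, 0.5440, 2.5933) x1=(1.2954, 1.1909, -1.1589) x2=(-0.3798, -1.0457, 0.5333) x3=(-1.0762, 0.5643, 0.0918)
step 25: x0=(0.5174, 0.5241, 2.6192) x1=(1.2888, 1.2114, -1.1729) x2=(-0.3596, -1.0583, 0.5461) x3=(-1.0826, 0.5288, 0.1178)
step 26: x0=(0.5233, 0.5042, 2.6450) x1=(1.2822, 1.2318, -1.1870) x2=(-0.3394, -1.0708, 0.5589) x3=(-1.0889, 0.4930, 0.1440)
step 27: x0=(0.5291, 0.4844, 2.6709) x1=(1.2757, 1.2522, -1.2010) x2=(-0.3193, -1.0831, 0.5717) x3=(-1.0951, 0.4571, 0.1702)
step 28: x0=(0.5350, 0.4645, 2.6967) x1=(1.2691, 1.2726, -1.2150) x2=(-0.2993, -1.0954, 0.5844) x3=(-1.1011, 0.4208, 0.1964)
step 29: x0=(0.5408, 0.4446, 2.7226) x1=(1.2625, 1.2931, -1.2291) x2=(-0.2793, -1.1075, 0.5972) x3=(-1.1070, 0.3844, 0.2228)
step 30: x0=(0.5467, 0.4247, 2.7484) x1=(1.2559, 1.3135, -1.2431) x2=(-0.2594, -1.1195, 0.6099) x3=(-1.1128, 0.3476, 0.2492)
step 31: x0=(0.5525, 0.4048, 2.7743) x1=(1.2493, 1.3339, -1.2572) x2=(-0.2395, -1.1314, 0.6225) x3=(-1.1183, 0.3106, 0.2756)
step 32: x0=(0.5584, 0.3850, 2.8001) x1=(1.2427, 1.3543, -1.2712) x2=(-0.2198, -1.1431, 0.6352) x3=(-1.1237, 0.2733, 0.3022)
step 33: x0=(0.5642, 0.3651, 2.8259) x1=(1.2361, 1.3747, -1.2852) x2=(-0.2001, -1.1547, 0.6478) x3=(-1.1289, 0.2357, 0.3288)
step 34: x0=(0.5700, 0.3452, 2.8517) x1=(1.2295, 1.3951, -1.2992) x2=(-0.1805, -1.1661, 0.6604) x3=(-1.1339, 0.1979, 0.3555)
step 35: x0=(0.5758, 0.3253, 2.8776) x1=(1.2229, 1.4155, -1.3133) x2=(-0.1610, -1.1774, 0.6729) x3=(-1.1386, 0.1597, 0.3823)
step 36: x0=(0.5817, 0.3054, 2.9034) x1=(1.2163, 1.4360, -1.3273) x2=(-0.1416, -1.1885, 0.6854) x3=(-1.1431, 0.1211, 0.4091)

3.5753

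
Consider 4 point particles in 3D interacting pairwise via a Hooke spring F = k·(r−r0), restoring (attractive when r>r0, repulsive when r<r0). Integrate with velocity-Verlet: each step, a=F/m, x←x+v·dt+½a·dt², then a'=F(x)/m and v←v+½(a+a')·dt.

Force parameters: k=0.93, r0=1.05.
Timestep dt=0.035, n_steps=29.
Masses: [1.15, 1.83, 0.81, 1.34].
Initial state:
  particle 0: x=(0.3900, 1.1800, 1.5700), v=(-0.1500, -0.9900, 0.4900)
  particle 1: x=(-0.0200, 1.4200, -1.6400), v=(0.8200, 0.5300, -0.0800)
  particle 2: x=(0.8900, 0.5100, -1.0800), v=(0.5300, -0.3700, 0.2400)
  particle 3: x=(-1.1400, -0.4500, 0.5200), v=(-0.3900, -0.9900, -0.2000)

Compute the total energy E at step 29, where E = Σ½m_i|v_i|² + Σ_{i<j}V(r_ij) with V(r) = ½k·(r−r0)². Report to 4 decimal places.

step 0: x0=(0.3900, 1.1800, 1.5700) x1=(-0.0200, 1.4200, -1.6400) x2=(0.8900, 0.5100, -1.0800) x3=(-1.1400, -0.4500, 0.5200)
step 1: x0=(0.3843, 1.1448, 1.5850) x1=(0.0086, 1.4380, -1.6416) x2=(0.9073, 0.4971, -1.0698) x3=(-1.1524, -0.4835, 0.5122)
step 2: x0=(0.3779, 1.1084, 1.5955) x1=(0.0371, 1.4550, -1.6409) x2=(0.9220, 0.4842, -1.0562) x3=(-1.1624, -0.5146, 0.5029)
step 3: x0=(0.3706, 1.0709, 1.6016) x1=(0.0653, 1.4709, -1.6379) x2=(0.9340, 0.4714, -1.0391) x3=(-1.1698, -0.5432, 0.4921)
step 4: x0=(0.3626, 1.0325, 1.6033) x1=(0.0933, 1.4855, -1.6324) x2=(0.9434, 0.4586, -1.0185) x3=(-1.1746, -0.5693, 0.4799)
step 5: x0=(0.3539, 0.9930, 1.6005) x1=(0.1211, 1.4990, -1.6247) x2=(0.9501, 0.4458, -0.9947) x3=(-1.1768, -0.5930, 0.4661)
step 6: x0=(0.3445, 0.9527, 1.5933) x1=(0.1485, 1.5111, -1.6145) x2=(0.9541, 0.4330, -0.9675) x3=(-1.1764, -0.6141, 0.4510)
step 7: x0=(0.3345, 0.9115, 1.5818) x1=(0.1757, 1.5219, -1.6020) x2=(0.9553, 0.4202, -0.9372) x3=(-1.1733, -0.6327, 0.4345)
step 8: x0=(0.3239, 0.8696, 1.5660) x1=(0.2024, 1.5314, -1.5872) x2=(0.9538, 0.4074, -0.9039) x3=(-1.1677, -0.6487, 0.4166)
step 9: x0=(0.3128, 0.8270, 1.5460) x1=(0.2288, 1.5394, -1.5701) x2=(0.9497, 0.3945, -0.8676) x3=(-1.1594, -0.6622, 0.3975)
step 10: x0=(0.3012, 0.7838, 1.5219) x1=(0.2548, 1.5460, -1.5507) x2=(0.9429, 0.3816, -0.8286) x3=(-1.1485, -0.6732, 0.3771)
step 11: x0=(0.2891, 0.7400, 1.4938) x1=(0.2803, 1.5511, -1.5291) x2=(0.9335, 0.3686, -0.7870) x3=(-1.1351, -0.6817, 0.3555)
step 12: x0=(0.2766, 0.6958, 1.4618) x1=(0.3054, 1.5547, -1.5053) x2=(0.9216, 0.3555, -0.7429) x3=(-1.1191, -0.6877, 0.3328)
step 13: x0=(0.2637, 0.6513, 1.4261) x1=(0.3300, 1.5568, -1.4794) x2=(0.9073, 0.3425, -0.6967) x3=(-1.1007, -0.6912, 0.3090)
step 14: x0=(0.2505, 0.6065, 1.3868) x1=(0.3541, 1.5572, -1.4513) x2=(0.8905, 0.3293, -0.6483) x3=(-1.0799, -0.6924, 0.2842)
step 15: x0=(0.2370, 0.5615, 1.3441) x1=(0.3776, 1.5562, -1.4212) x2=(0.8715, 0.3161, -0.5982) x3=(-1.0567, -0.6912, 0.2585)
step 16: x0=(0.2232, 0.5164, 1.2981) x1=(0.4006, 1.5535, -1.3892) x2=(0.8504, 0.3029, -0.5464) x3=(-1.0313, -0.6878, 0.2318)
step 17: x0=(0.2093, 0.4713, 1.2491) x1=(0.4230, 1.5493, -1.3552) x2=(0.8272, 0.2897, -0.4932) x3=(-1.0036, -0.6821, 0.2043)
step 18: x0=(0.1951, 0.4262, 1.1972) x1=(0.4449, 1.5434, -1.3194) x2=(0.8021, 0.2764, -0.4389) x3=(-0.9739, -0.6743, 0.1761)
step 19: x0=(0.1809, 0.3813, 1.1427) x1=(0.4661, 1.5360, -1.2819) x2=(0.7752, 0.2632, -0.3836) x3=(-0.9422, -0.6644, 0.1471)
step 20: x0=(0.1666, 0.3365, 1.0857) x1=(0.4868, 1.5269, -1.2426) x2=(0.7467, 0.2500, -0.3276) x3=(-0.9086, -0.6526, 0.1176)
step 21: x0=(0.1522, 0.2921, 1.0265) x1=(0.5068, 1.5163, -1.2017) x2=(0.7168, 0.2369, -0.2712) x3=(-0.8733, -0.6389, 0.0874)
step 22: x0=(0.1378, 0.2480, 0.9654) x1=(0.5261, 1.5041, -1.1594) x2=(0.6856, 0.2239, -0.2145) x3=(-0.8363, -0.6234, 0.0567)
step 23: x0=(0.1234, 0.2044, 0.9025) x1=(0.5449, 1.4903, -1.1155) x2=(0.6533, 0.2110, -0.1578) x3=(-0.7977, -0.6063, 0.0255)
step 24: x0=(0.1090, 0.1612, 0.8380) x1=(0.5630, 1.4750, -1.0703) x2=(0.6201, 0.1983, -0.1012) x3=(-0.7578, -0.5876, -0.0061)
step 25: x0=(0.0946, 0.1186, 0.7723) x1=(0.5805, 1.4582, -1.0239) x2=(0.5862, 0.1859, -0.0451) x3=(-0.7166, -0.5674, -0.0381)
step 26: x0=(0.0803, 0.0765, 0.7055) x1=(0.5973, 1.4399, -0.9763) x2=(0.5518, 0.1737, 0.0104) x3=(-0.6742, -0.5459, -0.0704)
step 27: x0=(0.0660, 0.0350, 0.6379) x1=(0.6135, 1.4202, -0.9275) x2=(0.5171, 0.1620, 0.0652) x3=(-0.6309, -0.5231, -0.1031)
step 28: x0=(0.0518, -0.0058, 0.5697) x1=(0.6290, 1.3991, -0.8778) x2=(0.4824, 0.1507, 0.1191) x3=(-0.5866, -0.4992, -0.1361)
step 29: x0=(0.0375, -0.0461, 0.5010) x1=(0.6439, 1.3766, -0.8271) x2=(0.4479, 0.1400, 0.1721) x3=(-0.5416, -0.4743, -0.1694)
step 0 velocities: v0=(-0.1500, -0.9900, 0.4900) v1=(0.8200, 0.5300, -0.0800) v2=(0.5300, -0.3700, 0.2400) v3=(-0.3900, -0.9900, -0.2000)
step 0: KE=2.5706, PE=7.8759, E=10.4464
step 29 velocities: v0=(-0.4075, -1.1433, -1.9668) v1=(0.4169, -0.6616, 1.4595) v2=(-0.9800, -0.2953, 1.4996) v3=(1.2943, 0.7237, -0.9553)
step 29: KE=8.9999, PE=1.4431, E=10.4429

10.4429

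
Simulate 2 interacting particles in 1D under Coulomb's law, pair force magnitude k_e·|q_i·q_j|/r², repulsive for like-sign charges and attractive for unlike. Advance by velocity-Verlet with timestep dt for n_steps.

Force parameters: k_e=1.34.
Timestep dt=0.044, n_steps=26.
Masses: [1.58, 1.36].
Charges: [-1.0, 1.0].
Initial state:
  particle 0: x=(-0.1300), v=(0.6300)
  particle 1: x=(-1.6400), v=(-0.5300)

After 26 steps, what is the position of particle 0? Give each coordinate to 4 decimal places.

(0.4267)

step 0: x0=(-0.1300) x1=(-1.6400)
step 1: x0=(-0.1026) x1=(-1.6629)
step 2: x0=(-0.0760) x1=(-1.6850)
step 3: x0=(-0.0499) x1=(-1.7064)
step 4: x0=(-0.0245) x1=(-1.7271)
step 5: x0=(0.0004) x1=(-1.7471)
step 6: x0=(0.0248) x1=(-1.7665)
step 7: x0=(0.0486) x1=(-1.7853)
step 8: x0=(0.0720) x1=(-1.8036)
step 9: x0=(0.0949) x1=(-1.8213)
step 10: x0=(0.1173) x1=(-1.8385)
step 11: x0=(0.1393) x1=(-1.8551)
step 12: x0=(0.1609) x1=(-1.8713)
step 13: x0=(0.1821) x1=(-1.8871)
step 14: x0=(0.2029) x1=(-1.9024)
step 15: x0=(0.2233) x1=(-1.9172)
step 16: x0=(0.2434) x1=(-1.9317)
step 17: x0=(0.2632) x1=(-1.9457)
step 18: x0=(0.2826) x1=(-1.9594)
step 19: x0=(0.3016) x1=(-1.9727)
step 20: x0=(0.3204) x1=(-1.9856)
step 21: x0=(0.3388) x1=(-1.9981)
step 22: x0=(0.3570) x1=(-2.0103)
step 23: x0=(0.3748) x1=(-2.0222)
step 24: x0=(0.3924) x1=(-2.0337)
step 25: x0=(0.4097) x1=(-2.0449)
step 26: x0=(0.4267) x1=(-2.0558)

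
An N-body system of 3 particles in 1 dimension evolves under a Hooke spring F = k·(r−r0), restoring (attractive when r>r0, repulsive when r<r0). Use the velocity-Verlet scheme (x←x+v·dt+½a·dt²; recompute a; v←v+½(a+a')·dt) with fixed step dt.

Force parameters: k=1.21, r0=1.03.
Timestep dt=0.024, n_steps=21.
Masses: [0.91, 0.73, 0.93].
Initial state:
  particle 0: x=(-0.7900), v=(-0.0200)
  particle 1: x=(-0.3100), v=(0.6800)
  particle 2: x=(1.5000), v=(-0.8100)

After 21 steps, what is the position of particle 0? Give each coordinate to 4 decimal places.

step 0: x0=(-0.7900) x1=(-0.3100) x2=(1.5000)
step 1: x0=(-0.7902) x1=(-0.2930) x2=(1.4798)
step 2: x0=(-0.7899) x1=(-0.2749) x2=(1.4581)
step 3: x0=(-0.7890) x1=(-0.2555) x2=(1.4350)
step 4: x0=(-0.7876) x1=(-0.2351) x2=(1.4105)
step 5: x0=(-0.7857) x1=(-0.2136) x2=(1.3846)
step 6: x0=(-0.7832) x1=(-0.1911) x2=(1.3575)
step 7: x0=(-0.7802) x1=(-0.1678) x2=(1.3291)
step 8: x0=(-0.7768) x1=(-0.1436) x2=(1.2996)
step 9: x0=(-0.7728) x1=(-0.1186) x2=(1.2690)
step 10: x0=(-0.7683) x1=(-0.0929) x2=(1.2373)
step 11: x0=(-0.7634) x1=(-0.0665) x2=(1.2047)
step 12: x0=(-0.7580) x1=(-0.0397) x2=(1.1713)
step 13: x0=(-0.7521) x1=(-0.0123) x2=(1.1370)
step 14: x0=(-0.7458) x1=(0.0154) x2=(1.1020)
step 15: x0=(-0.7391) x1=(0.0434) x2=(1.0663)
step 16: x0=(-0.7320) x1=(0.0717) x2=(1.0300)
step 17: x0=(-0.7245) x1=(0.1001) x2=(0.9933)
step 18: x0=(-0.7166) x1=(0.1286) x2=(0.9561)
step 19: x0=(-0.7084) x1=(0.1571) x2=(0.9187)
step 20: x0=(-0.6999) x1=(0.1854) x2=(0.8809)
step 21: x0=(-0.6910) x1=(0.2136) x2=(0.8430)

(-0.6910)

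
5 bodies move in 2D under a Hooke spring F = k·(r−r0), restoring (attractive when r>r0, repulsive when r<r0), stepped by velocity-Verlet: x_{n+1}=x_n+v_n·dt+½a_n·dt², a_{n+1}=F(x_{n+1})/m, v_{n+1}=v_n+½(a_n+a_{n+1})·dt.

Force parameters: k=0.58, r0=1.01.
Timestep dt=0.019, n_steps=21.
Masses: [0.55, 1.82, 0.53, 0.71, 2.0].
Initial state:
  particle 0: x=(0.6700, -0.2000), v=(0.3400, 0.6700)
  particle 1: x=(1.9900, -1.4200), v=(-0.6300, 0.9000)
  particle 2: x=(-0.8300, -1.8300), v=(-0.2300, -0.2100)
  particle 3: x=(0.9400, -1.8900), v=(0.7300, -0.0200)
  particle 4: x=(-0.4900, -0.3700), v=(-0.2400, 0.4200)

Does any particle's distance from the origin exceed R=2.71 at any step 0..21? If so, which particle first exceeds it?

no

step 0: x0=(0.6700, -0.2000) x1=(1.9900, -1.4200) x2=(-0.8300, -1.8300) x3=(0.9400, -1.8900) x4=(-0.4900, -0.3700)
step 1: x0=(0.6764, -0.1877) x1=(1.9778, -1.4029) x2=(-0.8337, -1.8337) x3=(0.9537, -1.8901) x4=(-0.4944, -0.3621)
step 2: x0=(0.6827, -0.1762) x1=(1.9651, -1.3856) x2=(-0.8360, -1.8367) x3=(0.9669, -1.8898) x4=(-0.4986, -0.3544)
step 3: x0=(0.6888, -0.1655) x1=(1.9520, -1.3683) x2=(-0.8368, -1.8391) x3=(0.9796, -1.8890) x4=(-0.5026, -0.3470)
step 4: x0=(0.6948, -0.1557) x1=(1.9384, -1.3508) x2=(-0.8363, -1.8407) x3=(0.9918, -1.8878) x4=(-0.5063, -0.3397)
step 5: x0=(0.7007, -0.1467) x1=(1.9244, -1.3333) x2=(-0.8344, -1.8417) x3=(1.0036, -1.8861) x4=(-0.5097, -0.3326)
step 6: x0=(0.7064, -0.1385) x1=(1.9099, -1.3157) x2=(-0.8310, -1.8420) x3=(1.0148, -1.8838) x4=(-0.5129, -0.3257)
step 7: x0=(0.7119, -0.1312) x1=(1.8950, -1.2980) x2=(-0.8263, -1.8416) x3=(1.0256, -1.8811) x4=(-0.5158, -0.3191)
step 8: x0=(0.7172, -0.1247) x1=(1.8797, -1.2802) x2=(-0.8202, -1.8405) x3=(1.0358, -1.8780) x4=(-0.5185, -0.3126)
step 9: x0=(0.7223, -0.1191) x1=(1.8640, -1.2624) x2=(-0.8126, -1.8386) x3=(1.0455, -1.8743) x4=(-0.5209, -0.3063)
step 10: x0=(0.7272, -0.1143) x1=(1.8478, -1.2445) x2=(-0.8037, -1.8360) x3=(1.0546, -1.8701) x4=(-0.5231, -0.3003)
step 11: x0=(0.7319, -0.1103) x1=(1.8313, -1.2265) x2=(-0.7934, -1.8327) x3=(1.0632, -1.8655) x4=(-0.5250, -0.2944)
step 12: x0=(0.7364, -0.1071) x1=(1.8143, -1.2084) x2=(-0.7817, -1.8286) x3=(1.0713, -1.8604) x4=(-0.5267, -0.2887)
step 13: x0=(0.7406, -0.1048) x1=(1.7970, -1.1903) x2=(-0.7687, -1.8238) x3=(1.0787, -1.8548) x4=(-0.5281, -0.2833)
step 14: x0=(0.7446, -0.1033) x1=(1.7793, -1.1721) x2=(-0.7544, -1.8182) x3=(1.0857, -1.8487) x4=(-0.5292, -0.2780)
step 15: x0=(0.7484, -0.1025) x1=(1.7612, -1.1539) x2=(-0.7388, -1.8120) x3=(1.0920, -1.8422) x4=(-0.5301, -0.2730)
step 16: x0=(0.7520, -0.1026) x1=(1.7427, -1.1356) x2=(-0.7219, -1.8049) x3=(1.0979, -1.8352) x4=(-0.5308, -0.2681)
step 17: x0=(0.7552, -0.1034) x1=(1.7239, -1.1173) x2=(-0.7037, -1.7971) x3=(1.1031, -1.8277) x4=(-0.5311, -0.2634)
step 18: x0=(0.7583, -0.1050) x1=(1.7048, -1.0989) x2=(-0.6844, -1.7886) x3=(1.1078, -1.8198) x4=(-0.5313, -0.2590)
step 19: x0=(0.7610, -0.1073) x1=(1.6853, -1.0804) x2=(-0.6638, -1.7794) x3=(1.1119, -1.8114) x4=(-0.5311, -0.2547)
step 20: x0=(0.7636, -0.1103) x1=(1.6655, -1.0619) x2=(-0.6420, -1.7694) x3=(1.1155, -1.8025) x4=(-0.5307, -0.2506)
step 21: x0=(0.7658, -0.1140) x1=(1.6454, -1.0434) x2=(-0.6191, -1.7588) x3=(1.1186, -1.7932) x4=(-0.5301, -0.2467)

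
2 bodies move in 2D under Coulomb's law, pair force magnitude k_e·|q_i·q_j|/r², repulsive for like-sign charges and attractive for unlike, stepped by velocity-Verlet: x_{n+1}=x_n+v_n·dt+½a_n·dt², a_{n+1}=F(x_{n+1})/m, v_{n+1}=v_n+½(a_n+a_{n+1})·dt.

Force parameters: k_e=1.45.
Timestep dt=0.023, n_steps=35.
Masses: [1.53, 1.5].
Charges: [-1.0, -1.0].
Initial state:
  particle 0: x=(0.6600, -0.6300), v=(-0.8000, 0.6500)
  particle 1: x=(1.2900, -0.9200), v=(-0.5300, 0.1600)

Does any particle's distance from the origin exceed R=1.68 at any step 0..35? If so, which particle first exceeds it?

no

step 0: x0=(0.6600, -0.6300) x1=(1.2900, -0.9200)
step 1: x0=(0.6411, -0.6148) x1=(1.2783, -0.9165)
step 2: x0=(0.6213, -0.5992) x1=(1.2675, -0.9135)
step 3: x0=(0.6007, -0.5832) x1=(1.2576, -0.9109)
step 4: x0=(0.5792, -0.5668) x1=(1.2486, -0.9088)
step 5: x0=(0.5569, -0.5499) x1=(1.2404, -0.9070)
step 6: x0=(0.5339, -0.5327) x1=(1.2329, -0.9057)
step 7: x0=(0.5102, -0.5151) x1=(1.2261, -0.9047)
step 8: x0=(0.4858, -0.4971) x1=(1.2201, -0.9041)
step 9: x0=(0.4607, -0.4788) x1=(1.2146, -0.9039)
step 10: x0=(0.4351, -0.4602) x1=(1.2098, -0.9040)
step 11: x0=(0.4090, -0.4412) x1=(1.2055, -0.9044)
step 12: x0=(0.3823, -0.4219) x1=(1.2017, -0.9051)
step 13: x0=(0.3552, -0.4024) x1=(1.1984, -0.9061)
step 14: x0=(0.3276, -0.3826) x1=(1.1956, -0.9073)
step 15: x0=(0.2996, -0.3626) x1=(1.1932, -0.9089)
step 16: x0=(0.2712, -0.3423) x1=(1.1912, -0.9106)
step 17: x0=(0.2425, -0.3217) x1=(1.1896, -0.9126)
step 18: x0=(0.2134, -0.3010) x1=(1.1883, -0.9148)
step 19: x0=(0.1840, -0.2801) x1=(1.1873, -0.9173)
step 20: x0=(0.1543, -0.2590) x1=(1.1867, -0.9199)
step 21: x0=(0.1243, -0.2377) x1=(1.1863, -0.9227)
step 22: x0=(0.0940, -0.2162) x1=(1.1862, -0.9256)
step 23: x0=(0.0635, -0.1946) x1=(1.1864, -0.9288)
step 24: x0=(0.0328, -0.1728) x1=(1.1868, -0.9321)
step 25: x0=(0.0018, -0.1508) x1=(1.1874, -0.9355)
step 26: x0=(-0.0293, -0.1288) x1=(1.1882, -0.9391)
step 27: x0=(-0.0607, -0.1066) x1=(1.1893, -0.9428)
step 28: x0=(-0.0923, -0.0843) x1=(1.1905, -0.9466)
step 29: x0=(-0.1240, -0.0618) x1=(1.1919, -0.9506)
step 30: x0=(-0.1559, -0.0393) x1=(1.1934, -0.9547)
step 31: x0=(-0.1879, -0.0166) x1=(1.1952, -0.9588)
step 32: x0=(-0.2201, 0.0061) x1=(1.1970, -0.9631)
step 33: x0=(-0.2524, 0.0290) x1=(1.1990, -0.9675)
step 34: x0=(-0.2849, 0.0519) x1=(1.2012, -0.9720)
step 35: x0=(-0.3175, 0.0750) x1=(1.2035, -0.9765)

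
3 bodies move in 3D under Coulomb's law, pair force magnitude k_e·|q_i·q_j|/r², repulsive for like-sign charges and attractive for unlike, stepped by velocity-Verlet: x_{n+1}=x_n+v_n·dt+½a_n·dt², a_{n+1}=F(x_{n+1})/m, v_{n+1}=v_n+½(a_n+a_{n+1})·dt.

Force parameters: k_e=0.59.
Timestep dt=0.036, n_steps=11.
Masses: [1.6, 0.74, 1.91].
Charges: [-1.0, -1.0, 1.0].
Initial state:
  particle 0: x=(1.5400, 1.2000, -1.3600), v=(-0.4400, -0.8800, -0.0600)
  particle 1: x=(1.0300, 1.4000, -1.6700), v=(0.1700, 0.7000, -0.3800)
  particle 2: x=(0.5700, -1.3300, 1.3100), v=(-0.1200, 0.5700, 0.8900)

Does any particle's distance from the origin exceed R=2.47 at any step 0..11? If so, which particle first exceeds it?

step 0: x0=(1.5400, 1.2000, -1.3600) x1=(1.0300, 1.4000, -1.6700) x2=(0.5700, -1.3300, 1.3100)
step 1: x0=(1.5246, 1.1681, -1.3619) x1=(1.0351, 1.4256, -1.6843) x2=(0.5657, -1.3095, 1.3420)
step 2: x0=(1.5102, 1.1357, -1.3631) x1=(1.0382, 1.4522, -1.6998) x2=(0.5614, -1.2889, 1.3740)
step 3: x0=(1.4965, 1.1028, -1.3637) x1=(1.0396, 1.4798, -1.7165) x2=(0.5571, -1.2683, 1.4060)
step 4: x0=(1.4834, 1.0693, -1.3639) x1=(1.0396, 1.5086, -1.7343) x2=(0.5528, -1.2476, 1.4379)
step 5: x0=(1.4709, 1.0353, -1.3635) x1=(1.0384, 1.5386, -1.7530) x2=(0.5485, -1.2270, 1.4697)
step 6: x0=(1.4589, 1.0007, -1.3627) x1=(1.0362, 1.5697, -1.7725) x2=(0.5443, -1.2063, 1.5016)
step 7: x0=(1.4472, 0.9655, -1.3615) x1=(1.0331, 1.6018, -1.7928) x2=(0.5400, -1.1855, 1.5334)
step 8: x0=(1.4358, 0.9299, -1.3600) x1=(1.0295, 1.6348, -1.8137) x2=(0.5357, -1.1648, 1.5651)
step 9: x0=(1.4246, 0.8939, -1.3582) x1=(1.0253, 1.6687, -1.8352) x2=(0.5315, -1.1440, 1.5968)
step 10: x0=(1.4136, 0.8575, -1.3561) x1=(1.0207, 1.7034, -1.8571) x2=(0.5273, -1.1232, 1.6285)
step 11: x0=(1.4028, 0.8207, -1.3538) x1=(1.0157, 1.7388, -1.8794) x2=(0.5231, -1.1023, 1.6601)

yes, particle 1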